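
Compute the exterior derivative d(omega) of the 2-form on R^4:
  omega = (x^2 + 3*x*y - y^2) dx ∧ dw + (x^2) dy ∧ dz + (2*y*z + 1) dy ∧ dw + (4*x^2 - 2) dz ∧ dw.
d(omega) = (-3*x + 2*y) dx ∧ dy ∧ dw + (2*x) dx ∧ dy ∧ dz + (-2*y) dy ∧ dz ∧ dw + (8*x) dx ∧ dz ∧ dw

For a 2-form omega = sum_{i<j} g_{ij} dx_i ∧ dx_j, the exterior derivative is
  d(omega) = sum_{i<j} d(g_{ij}) ∧ dx_i ∧ dx_j = sum_{i<j, k} (∂g_{ij}/∂x_k) dx_k ∧ dx_i ∧ dx_j.
Expand each term, using dx_k ∧ dx_i ∧ dx_j = sgn(permutation) dx_{(a)} ∧ dx_{(b)} ∧ dx_{(c)} with (a < b < c) sorted:
  d(x^2 + 3*x*y - y^2) includes (∂/∂y)(x^2 + 3*x*y - y^2) dy = (3*x - 2*y) dy, which multiplied by dx ∧ dw gives (-3*x + 2*y) dx ∧ dy ∧ dw
  d(x^2) includes (∂/∂x)(x^2) dx = (2*x) dx, which multiplied by dy ∧ dz gives (2*x) dx ∧ dy ∧ dz
  d(2*y*z + 1) includes (∂/∂z)(2*y*z + 1) dz = (2*y) dz, which multiplied by dy ∧ dw gives (-2*y) dy ∧ dz ∧ dw
  d(4*x^2 - 2) includes (∂/∂x)(4*x^2 - 2) dx = (8*x) dx, which multiplied by dz ∧ dw gives (8*x) dx ∧ dz ∧ dw
Collecting like 3-forms: d(omega) = (-3*x + 2*y) dx ∧ dy ∧ dw + (2*x) dx ∧ dy ∧ dz + (-2*y) dy ∧ dz ∧ dw + (8*x) dx ∧ dz ∧ dw.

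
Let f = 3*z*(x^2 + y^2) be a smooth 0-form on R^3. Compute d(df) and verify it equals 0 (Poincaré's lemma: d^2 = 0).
d(df) = 0

Step 1: df = sum_i (∂f/∂x_i) dx_i = (6*x*z) dx + (6*y*z) dy + (3*x^2 + 3*y^2) dz.
Step 2: Apply d again. Using the 1-form formula, the coefficient of dx ∧ dy in d(df) is ∂^2 f/∂x ∂y - ∂^2 f/∂y ∂x = (0) - (0) = 0 (equality of mixed partials for smooth f).
Similarly for dx ∧ dz and dy ∧ dz — all coefficients vanish. So d(df) = 0.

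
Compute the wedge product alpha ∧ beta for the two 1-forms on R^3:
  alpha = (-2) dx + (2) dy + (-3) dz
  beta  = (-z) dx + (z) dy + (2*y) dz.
alpha ∧ beta = (-4*y - 3*z) dx ∧ dz + (4*y + 3*z) dy ∧ dz

Distribute the wedge, using dx_i ∧ dx_j = -dx_j ∧ dx_i and dx_i ∧ dx_i = 0. For each pair (i, j) with i < j, the coefficient of dx_i ∧ dx_j in alpha ∧ beta is (alpha_i * beta_j - alpha_j * beta_i). Collecting: alpha ∧ beta = (-4*y - 3*z) dx ∧ dz + (4*y + 3*z) dy ∧ dz.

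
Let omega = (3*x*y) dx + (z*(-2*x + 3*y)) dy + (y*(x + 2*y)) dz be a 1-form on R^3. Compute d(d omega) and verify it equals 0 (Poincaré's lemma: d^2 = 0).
d(d omega) = 0

Step 1: d omega = sum_{i<j} (∂f_j/∂x_i - ∂f_i/∂x_j) dx_i ∧ dx_j:
  coeff of dx ∧ dy: -3*x - 2*z
  coeff of dx ∧ dz: y
  coeff of dy ∧ dz: 3*x + y
Step 2: Apply d again to each 2-form coefficient. The only possible 3-form in R^3 is dx ∧ dy ∧ dz, with coefficient
  ∂(coeff of dy∧dz)/∂x - ∂(coeff of dx∧dz)/∂y + ∂(coeff of dx∧dy)/∂z
  = ∂/∂x (3*x + y) - ∂/∂y (y) + ∂/∂z (-3*x - 2*z).
Each of these terms simplifies to sums of mixed partials that cancel in pairs. The result is 0 (by equality of mixed partials for smooth functions — Schwarz / Clairaut).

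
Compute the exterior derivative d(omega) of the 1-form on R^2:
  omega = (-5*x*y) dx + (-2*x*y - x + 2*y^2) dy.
d(omega) = (5*x - 2*y - 1) dx ∧ dy

For a 1-form omega = sum_i f_i dx_i, the exterior derivative is
  d(omega) = sum_{i < j} (∂f_j/∂x_i - ∂f_i/∂x_j) dx_i ∧ dx_j.
  coefficient of dx ∧ dy: ∂f_2/∂x - ∂f_1/∂y = ∂(-2*x*y - x + 2*y^2)/∂x - ∂(-5*x*y)/∂y = 5*x - 2*y - 1
Assembling: d(omega) = (5*x - 2*y - 1) dx ∧ dy.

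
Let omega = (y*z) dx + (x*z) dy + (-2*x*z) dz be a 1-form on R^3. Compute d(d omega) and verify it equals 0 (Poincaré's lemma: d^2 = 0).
d(d omega) = 0

Step 1: d omega = sum_{i<j} (∂f_j/∂x_i - ∂f_i/∂x_j) dx_i ∧ dx_j:
  coeff of dx ∧ dy: 0
  coeff of dx ∧ dz: -y - 2*z
  coeff of dy ∧ dz: -x
Step 2: Apply d again to each 2-form coefficient. The only possible 3-form in R^3 is dx ∧ dy ∧ dz, with coefficient
  ∂(coeff of dy∧dz)/∂x - ∂(coeff of dx∧dz)/∂y + ∂(coeff of dx∧dy)/∂z
  = ∂/∂x (-x) - ∂/∂y (-y - 2*z) + ∂/∂z (0).
Each of these terms simplifies to sums of mixed partials that cancel in pairs. The result is 0 (by equality of mixed partials for smooth functions — Schwarz / Clairaut).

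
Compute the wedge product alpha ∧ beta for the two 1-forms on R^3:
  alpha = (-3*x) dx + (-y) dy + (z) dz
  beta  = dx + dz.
alpha ∧ beta = (-3*x - z) dx ∧ dz + (y) dx ∧ dy + (-y) dy ∧ dz

Distribute the wedge, using dx_i ∧ dx_j = -dx_j ∧ dx_i and dx_i ∧ dx_i = 0. For each pair (i, j) with i < j, the coefficient of dx_i ∧ dx_j in alpha ∧ beta is (alpha_i * beta_j - alpha_j * beta_i). Collecting: alpha ∧ beta = (-3*x - z) dx ∧ dz + (y) dx ∧ dy + (-y) dy ∧ dz.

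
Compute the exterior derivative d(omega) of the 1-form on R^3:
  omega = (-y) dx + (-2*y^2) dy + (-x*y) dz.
d(omega) = (1) dx ∧ dy + (-y) dx ∧ dz + (-x) dy ∧ dz

For a 1-form omega = sum_i f_i dx_i, the exterior derivative is
  d(omega) = sum_{i < j} (∂f_j/∂x_i - ∂f_i/∂x_j) dx_i ∧ dx_j.
  coefficient of dx ∧ dy: ∂f_2/∂x - ∂f_1/∂y = ∂(-2*y^2)/∂x - ∂(-y)/∂y = 1
  coefficient of dx ∧ dz: ∂f_3/∂x - ∂f_1/∂z = ∂(-x*y)/∂x - ∂(-y)/∂z = -y
  coefficient of dy ∧ dz: ∂f_3/∂y - ∂f_2/∂z = ∂(-x*y)/∂y - ∂(-2*y^2)/∂z = -x
Assembling: d(omega) = (1) dx ∧ dy + (-y) dx ∧ dz + (-x) dy ∧ dz.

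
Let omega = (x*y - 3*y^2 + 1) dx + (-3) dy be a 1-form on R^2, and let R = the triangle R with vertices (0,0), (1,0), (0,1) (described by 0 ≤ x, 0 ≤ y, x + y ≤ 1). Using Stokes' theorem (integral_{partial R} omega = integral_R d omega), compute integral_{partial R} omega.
integral_(partial R) omega = 5/6

Stokes: integral_partial_R omega = integral_R d omega with d omega = (∂Q/∂x - ∂P/∂y) dx ∧ dy.
  ∂Q/∂x = 0
  ∂P/∂y = x - 6*y
  integrand = ∂Q/∂x - ∂P/∂y = -x + 6*y.
Integrating over R: integral_0^1 integral_0^{1-x} (-x + 6*y) dy dx = 5/6.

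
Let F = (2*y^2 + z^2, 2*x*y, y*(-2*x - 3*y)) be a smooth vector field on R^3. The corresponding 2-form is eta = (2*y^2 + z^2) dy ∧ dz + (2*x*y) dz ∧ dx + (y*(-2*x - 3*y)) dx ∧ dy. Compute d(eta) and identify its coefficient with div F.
d(eta) = (2*x) dx ∧ dy ∧ dz; div F = 2*x

For a 2-form in R^3 of the form above, applying d gives a 3-form with coefficient ∂P/∂x + ∂Q/∂y + ∂R/∂z:
  ∂P/∂x = 0
  ∂Q/∂y = 2*x
  ∂R/∂z = 0
Sum = 2*x, which is exactly div F.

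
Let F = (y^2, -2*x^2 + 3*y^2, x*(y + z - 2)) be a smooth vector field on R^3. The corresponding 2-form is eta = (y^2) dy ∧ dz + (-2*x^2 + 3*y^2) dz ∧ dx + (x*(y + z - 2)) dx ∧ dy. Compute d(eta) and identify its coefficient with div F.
d(eta) = (x + 6*y) dx ∧ dy ∧ dz; div F = x + 6*y

For a 2-form in R^3 of the form above, applying d gives a 3-form with coefficient ∂P/∂x + ∂Q/∂y + ∂R/∂z:
  ∂P/∂x = 0
  ∂Q/∂y = 6*y
  ∂R/∂z = x
Sum = x + 6*y, which is exactly div F.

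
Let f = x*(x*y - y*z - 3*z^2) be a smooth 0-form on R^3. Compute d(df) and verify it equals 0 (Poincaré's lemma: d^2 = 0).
d(df) = 0

Step 1: df = sum_i (∂f/∂x_i) dx_i = (2*x*y - y*z - 3*z^2) dx + (x*(x - z)) dy + (x*(-y - 6*z)) dz.
Step 2: Apply d again. Using the 1-form formula, the coefficient of dx ∧ dy in d(df) is ∂^2 f/∂x ∂y - ∂^2 f/∂y ∂x = (2*x - z) - (2*x - z) = 0 (equality of mixed partials for smooth f).
Similarly for dx ∧ dz and dy ∧ dz — all coefficients vanish. So d(df) = 0.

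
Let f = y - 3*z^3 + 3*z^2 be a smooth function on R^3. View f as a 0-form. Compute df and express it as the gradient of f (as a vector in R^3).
df = (0) dx + (1) dy + (3*z*(2 - 3*z)) dz; grad f = (0, 1, 3*z*(2 - 3*z))

For a 0-form f, d f = (∂f/∂x) dx + (∂f/∂y) dy + (∂f/∂z) dz. The components of the vector representation are exactly the entries of grad f in Cartesian coordinates:
  ∂f/∂x = 0
  ∂f/∂y = 1
  ∂f/∂z = 3*z*(2 - 3*z).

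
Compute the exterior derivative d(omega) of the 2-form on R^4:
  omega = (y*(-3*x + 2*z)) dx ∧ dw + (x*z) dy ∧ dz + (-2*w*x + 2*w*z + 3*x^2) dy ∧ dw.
d(omega) = (-2*w + 9*x - 2*z) dx ∧ dy ∧ dw + (-2*y) dx ∧ dz ∧ dw + (z) dx ∧ dy ∧ dz + (-2*w) dy ∧ dz ∧ dw

For a 2-form omega = sum_{i<j} g_{ij} dx_i ∧ dx_j, the exterior derivative is
  d(omega) = sum_{i<j} d(g_{ij}) ∧ dx_i ∧ dx_j = sum_{i<j, k} (∂g_{ij}/∂x_k) dx_k ∧ dx_i ∧ dx_j.
Expand each term, using dx_k ∧ dx_i ∧ dx_j = sgn(permutation) dx_{(a)} ∧ dx_{(b)} ∧ dx_{(c)} with (a < b < c) sorted:
  d(y*(-3*x + 2*z)) includes (∂/∂y)(y*(-3*x + 2*z)) dy = (-3*x + 2*z) dy, which multiplied by dx ∧ dw gives (3*x - 2*z) dx ∧ dy ∧ dw
  d(y*(-3*x + 2*z)) includes (∂/∂z)(y*(-3*x + 2*z)) dz = (2*y) dz, which multiplied by dx ∧ dw gives (-2*y) dx ∧ dz ∧ dw
  d(x*z) includes (∂/∂x)(x*z) dx = (z) dx, which multiplied by dy ∧ dz gives (z) dx ∧ dy ∧ dz
  d(-2*w*x + 2*w*z + 3*x^2) includes (∂/∂x)(-2*w*x + 2*w*z + 3*x^2) dx = (-2*w + 6*x) dx, which multiplied by dy ∧ dw gives (-2*w + 6*x) dx ∧ dy ∧ dw
  d(-2*w*x + 2*w*z + 3*x^2) includes (∂/∂z)(-2*w*x + 2*w*z + 3*x^2) dz = (2*w) dz, which multiplied by dy ∧ dw gives (-2*w) dy ∧ dz ∧ dw
Collecting like 3-forms: d(omega) = (-2*w + 9*x - 2*z) dx ∧ dy ∧ dw + (-2*y) dx ∧ dz ∧ dw + (z) dx ∧ dy ∧ dz + (-2*w) dy ∧ dz ∧ dw.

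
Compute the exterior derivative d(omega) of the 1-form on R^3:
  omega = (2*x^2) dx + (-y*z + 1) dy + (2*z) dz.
d(omega) = (y) dy ∧ dz

For a 1-form omega = sum_i f_i dx_i, the exterior derivative is
  d(omega) = sum_{i < j} (∂f_j/∂x_i - ∂f_i/∂x_j) dx_i ∧ dx_j.
  coefficient of dy ∧ dz: ∂f_3/∂y - ∂f_2/∂z = ∂(2*z)/∂y - ∂(-y*z + 1)/∂z = y
Assembling: d(omega) = (y) dy ∧ dz.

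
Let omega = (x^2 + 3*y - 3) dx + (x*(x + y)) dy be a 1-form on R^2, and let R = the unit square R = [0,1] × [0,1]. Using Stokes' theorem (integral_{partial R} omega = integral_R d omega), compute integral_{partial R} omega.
integral_(partial R) omega = -3/2

Stokes: integral_partial_R omega = integral_R d omega with d omega = (∂Q/∂x - ∂P/∂y) dx ∧ dy.
  ∂Q/∂x = 2*x + y
  ∂P/∂y = 3
  integrand = ∂Q/∂x - ∂P/∂y = 2*x + y - 3.
Integrating over R: integral_0^1 integral_0^1 (2*x + y - 3) dx dy = -3/2.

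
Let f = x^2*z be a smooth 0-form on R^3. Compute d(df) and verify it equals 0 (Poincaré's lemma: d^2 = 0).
d(df) = 0

Step 1: df = sum_i (∂f/∂x_i) dx_i = (2*x*z) dx + (0) dy + (x^2) dz.
Step 2: Apply d again. Using the 1-form formula, the coefficient of dx ∧ dy in d(df) is ∂^2 f/∂x ∂y - ∂^2 f/∂y ∂x = (0) - (0) = 0 (equality of mixed partials for smooth f).
Similarly for dx ∧ dz and dy ∧ dz — all coefficients vanish. So d(df) = 0.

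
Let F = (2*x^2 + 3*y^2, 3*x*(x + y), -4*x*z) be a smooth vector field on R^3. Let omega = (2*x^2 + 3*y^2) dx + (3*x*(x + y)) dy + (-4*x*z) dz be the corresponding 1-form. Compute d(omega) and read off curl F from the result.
d(omega) = (0) dy ∧ dz + (4*z) dz ∧ dx + (6*x - 3*y) dx ∧ dy; curl F = (0, 4*z, 6*x - 3*y)

d omega = sum_{i<j} (∂f_j/∂x_i - ∂f_i/∂x_j) dx_i ∧ dx_j. Under the identification (dy ∧ dz, dz ∧ dx, dx ∧ dy) ↔ (e_x, e_y, e_z), the coefficients are exactly the components of curl F. Compute:
  ∂R/∂y - ∂Q/∂z = (0) - (0) = 0
  ∂P/∂z - ∂R/∂x = (0) - (-4*z) = 4*z
  ∂Q/∂x - ∂P/∂y = (6*x + 3*y) - (6*y) = 6*x - 3*y.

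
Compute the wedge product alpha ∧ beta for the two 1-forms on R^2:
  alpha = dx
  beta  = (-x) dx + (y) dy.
alpha ∧ beta = (y) dx ∧ dy

Distribute the wedge, using dx_i ∧ dx_j = -dx_j ∧ dx_i and dx_i ∧ dx_i = 0. For each pair (i, j) with i < j, the coefficient of dx_i ∧ dx_j in alpha ∧ beta is (alpha_i * beta_j - alpha_j * beta_i). Collecting: alpha ∧ beta = (y) dx ∧ dy.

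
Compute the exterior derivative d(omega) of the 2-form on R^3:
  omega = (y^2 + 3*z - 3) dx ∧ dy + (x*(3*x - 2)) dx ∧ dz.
d(omega) = (3) dx ∧ dy ∧ dz

For a 2-form omega = sum_{i<j} g_{ij} dx_i ∧ dx_j, the exterior derivative is
  d(omega) = sum_{i<j} d(g_{ij}) ∧ dx_i ∧ dx_j = sum_{i<j, k} (∂g_{ij}/∂x_k) dx_k ∧ dx_i ∧ dx_j.
Expand each term, using dx_k ∧ dx_i ∧ dx_j = sgn(permutation) dx_{(a)} ∧ dx_{(b)} ∧ dx_{(c)} with (a < b < c) sorted:
  d(y^2 + 3*z - 3) includes (∂/∂z)(y^2 + 3*z - 3) dz = (3) dz, which multiplied by dx ∧ dy gives (3) dx ∧ dy ∧ dz
Collecting like 3-forms: d(omega) = (3) dx ∧ dy ∧ dz.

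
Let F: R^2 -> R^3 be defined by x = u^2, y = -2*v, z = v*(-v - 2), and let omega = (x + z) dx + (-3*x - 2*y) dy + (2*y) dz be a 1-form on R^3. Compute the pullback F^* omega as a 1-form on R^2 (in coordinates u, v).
F^* omega = (2*u*(u^2 - v^2 - 2*v)) du + (6*u^2 + 8*v^2) dv

Using F^*(f dg) = (f ∘ F) d(g ∘ F), substitute each coordinate x_i by F_i(u, v) in f_i, and replace dx_i by d F_i = (∂F_i/∂u) du + (∂F_i/∂v) dv.
  For the x component: f_1(F) = u^2 - v^2 - 2*v; d F_1 = (2*u) du + (0) dv
  For the y component: f_2(F) = -3*u^2 + 4*v; d F_2 = (0) du + (-2) dv
  For the z component: f_3(F) = -4*v; d F_3 = (0) du + (-2*v - 2) dv
Combining and collecting du, dv coefficients:
  coeff of du: 2*u*(u^2 - v^2 - 2*v)
  coeff of dv: 6*u^2 + 8*v^2
F^* omega = (2*u*(u^2 - v^2 - 2*v)) du + (6*u^2 + 8*v^2) dv.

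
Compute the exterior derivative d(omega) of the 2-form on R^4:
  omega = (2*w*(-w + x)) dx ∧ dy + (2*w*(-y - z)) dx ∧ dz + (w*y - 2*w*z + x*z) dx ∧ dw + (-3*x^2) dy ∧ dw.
d(omega) = (-5*w - 4*x) dx ∧ dy ∧ dw + (2*w) dx ∧ dy ∧ dz + (2*w - x - 2*y - 2*z) dx ∧ dz ∧ dw

For a 2-form omega = sum_{i<j} g_{ij} dx_i ∧ dx_j, the exterior derivative is
  d(omega) = sum_{i<j} d(g_{ij}) ∧ dx_i ∧ dx_j = sum_{i<j, k} (∂g_{ij}/∂x_k) dx_k ∧ dx_i ∧ dx_j.
Expand each term, using dx_k ∧ dx_i ∧ dx_j = sgn(permutation) dx_{(a)} ∧ dx_{(b)} ∧ dx_{(c)} with (a < b < c) sorted:
  d(2*w*(-w + x)) includes (∂/∂w)(2*w*(-w + x)) dw = (-4*w + 2*x) dw, which multiplied by dx ∧ dy gives (-4*w + 2*x) dx ∧ dy ∧ dw
  d(2*w*(-y - z)) includes (∂/∂y)(2*w*(-y - z)) dy = (-2*w) dy, which multiplied by dx ∧ dz gives (2*w) dx ∧ dy ∧ dz
  d(2*w*(-y - z)) includes (∂/∂w)(2*w*(-y - z)) dw = (-2*y - 2*z) dw, which multiplied by dx ∧ dz gives (-2*y - 2*z) dx ∧ dz ∧ dw
  d(w*y - 2*w*z + x*z) includes (∂/∂y)(w*y - 2*w*z + x*z) dy = (w) dy, which multiplied by dx ∧ dw gives (-w) dx ∧ dy ∧ dw
  d(w*y - 2*w*z + x*z) includes (∂/∂z)(w*y - 2*w*z + x*z) dz = (-2*w + x) dz, which multiplied by dx ∧ dw gives (2*w - x) dx ∧ dz ∧ dw
  d(-3*x^2) includes (∂/∂x)(-3*x^2) dx = (-6*x) dx, which multiplied by dy ∧ dw gives (-6*x) dx ∧ dy ∧ dw
Collecting like 3-forms: d(omega) = (-5*w - 4*x) dx ∧ dy ∧ dw + (2*w) dx ∧ dy ∧ dz + (2*w - x - 2*y - 2*z) dx ∧ dz ∧ dw.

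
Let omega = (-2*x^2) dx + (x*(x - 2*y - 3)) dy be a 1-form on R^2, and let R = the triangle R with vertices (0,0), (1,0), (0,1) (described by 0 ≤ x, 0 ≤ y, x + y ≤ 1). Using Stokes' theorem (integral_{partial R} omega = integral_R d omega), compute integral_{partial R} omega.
integral_(partial R) omega = -3/2

Stokes: integral_partial_R omega = integral_R d omega with d omega = (∂Q/∂x - ∂P/∂y) dx ∧ dy.
  ∂Q/∂x = 2*x - 2*y - 3
  ∂P/∂y = 0
  integrand = ∂Q/∂x - ∂P/∂y = 2*x - 2*y - 3.
Integrating over R: integral_0^1 integral_0^{1-x} (2*x - 2*y - 3) dy dx = -3/2.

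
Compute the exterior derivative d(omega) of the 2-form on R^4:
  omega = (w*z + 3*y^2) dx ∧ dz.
d(omega) = (-6*y) dx ∧ dy ∧ dz + (z) dx ∧ dz ∧ dw

For a 2-form omega = sum_{i<j} g_{ij} dx_i ∧ dx_j, the exterior derivative is
  d(omega) = sum_{i<j} d(g_{ij}) ∧ dx_i ∧ dx_j = sum_{i<j, k} (∂g_{ij}/∂x_k) dx_k ∧ dx_i ∧ dx_j.
Expand each term, using dx_k ∧ dx_i ∧ dx_j = sgn(permutation) dx_{(a)} ∧ dx_{(b)} ∧ dx_{(c)} with (a < b < c) sorted:
  d(w*z + 3*y^2) includes (∂/∂y)(w*z + 3*y^2) dy = (6*y) dy, which multiplied by dx ∧ dz gives (-6*y) dx ∧ dy ∧ dz
  d(w*z + 3*y^2) includes (∂/∂w)(w*z + 3*y^2) dw = (z) dw, which multiplied by dx ∧ dz gives (z) dx ∧ dz ∧ dw
Collecting like 3-forms: d(omega) = (-6*y) dx ∧ dy ∧ dz + (z) dx ∧ dz ∧ dw.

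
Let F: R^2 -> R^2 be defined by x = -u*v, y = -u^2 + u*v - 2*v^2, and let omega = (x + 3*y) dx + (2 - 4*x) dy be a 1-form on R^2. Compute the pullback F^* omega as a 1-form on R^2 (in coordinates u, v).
F^* omega = (-5*u^2*v + 2*u*v^2 - 4*u + 6*v^3 + 2*v) du + (3*u^3 + 2*u^2*v - 10*u*v^2 + 2*u - 8*v) dv

Using F^*(f dg) = (f ∘ F) d(g ∘ F), substitute each coordinate x_i by F_i(u, v) in f_i, and replace dx_i by d F_i = (∂F_i/∂u) du + (∂F_i/∂v) dv.
  For the x component: f_1(F) = -3*u^2 + 2*u*v - 6*v^2; d F_1 = (-v) du + (-u) dv
  For the y component: f_2(F) = 4*u*v + 2; d F_2 = (-2*u + v) du + (u - 4*v) dv
Combining and collecting du, dv coefficients:
  coeff of du: -5*u^2*v + 2*u*v^2 - 4*u + 6*v^3 + 2*v
  coeff of dv: 3*u^3 + 2*u^2*v - 10*u*v^2 + 2*u - 8*v
F^* omega = (-5*u^2*v + 2*u*v^2 - 4*u + 6*v^3 + 2*v) du + (3*u^3 + 2*u^2*v - 10*u*v^2 + 2*u - 8*v) dv.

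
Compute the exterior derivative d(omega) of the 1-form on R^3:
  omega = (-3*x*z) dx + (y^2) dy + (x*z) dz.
d(omega) = (3*x + z) dx ∧ dz

For a 1-form omega = sum_i f_i dx_i, the exterior derivative is
  d(omega) = sum_{i < j} (∂f_j/∂x_i - ∂f_i/∂x_j) dx_i ∧ dx_j.
  coefficient of dx ∧ dz: ∂f_3/∂x - ∂f_1/∂z = ∂(x*z)/∂x - ∂(-3*x*z)/∂z = 3*x + z
Assembling: d(omega) = (3*x + z) dx ∧ dz.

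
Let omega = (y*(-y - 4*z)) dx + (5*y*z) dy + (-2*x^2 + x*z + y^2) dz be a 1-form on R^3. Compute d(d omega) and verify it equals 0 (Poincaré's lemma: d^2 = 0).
d(d omega) = 0

Step 1: d omega = sum_{i<j} (∂f_j/∂x_i - ∂f_i/∂x_j) dx_i ∧ dx_j:
  coeff of dx ∧ dy: 2*y + 4*z
  coeff of dx ∧ dz: -4*x + 4*y + z
  coeff of dy ∧ dz: -3*y
Step 2: Apply d again to each 2-form coefficient. The only possible 3-form in R^3 is dx ∧ dy ∧ dz, with coefficient
  ∂(coeff of dy∧dz)/∂x - ∂(coeff of dx∧dz)/∂y + ∂(coeff of dx∧dy)/∂z
  = ∂/∂x (-3*y) - ∂/∂y (-4*x + 4*y + z) + ∂/∂z (2*y + 4*z).
Each of these terms simplifies to sums of mixed partials that cancel in pairs. The result is 0 (by equality of mixed partials for smooth functions — Schwarz / Clairaut).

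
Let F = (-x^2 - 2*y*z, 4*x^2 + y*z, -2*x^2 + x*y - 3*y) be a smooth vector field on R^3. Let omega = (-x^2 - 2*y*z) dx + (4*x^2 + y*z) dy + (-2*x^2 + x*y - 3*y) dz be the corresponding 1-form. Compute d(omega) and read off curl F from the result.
d(omega) = (x - y - 3) dy ∧ dz + (4*x - 3*y) dz ∧ dx + (8*x + 2*z) dx ∧ dy; curl F = (x - y - 3, 4*x - 3*y, 8*x + 2*z)

d omega = sum_{i<j} (∂f_j/∂x_i - ∂f_i/∂x_j) dx_i ∧ dx_j. Under the identification (dy ∧ dz, dz ∧ dx, dx ∧ dy) ↔ (e_x, e_y, e_z), the coefficients are exactly the components of curl F. Compute:
  ∂R/∂y - ∂Q/∂z = (x - 3) - (y) = x - y - 3
  ∂P/∂z - ∂R/∂x = (-2*y) - (-4*x + y) = 4*x - 3*y
  ∂Q/∂x - ∂P/∂y = (8*x) - (-2*z) = 8*x + 2*z.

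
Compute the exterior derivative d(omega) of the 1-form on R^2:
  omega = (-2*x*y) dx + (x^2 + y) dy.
d(omega) = (4*x) dx ∧ dy

For a 1-form omega = sum_i f_i dx_i, the exterior derivative is
  d(omega) = sum_{i < j} (∂f_j/∂x_i - ∂f_i/∂x_j) dx_i ∧ dx_j.
  coefficient of dx ∧ dy: ∂f_2/∂x - ∂f_1/∂y = ∂(x^2 + y)/∂x - ∂(-2*x*y)/∂y = 4*x
Assembling: d(omega) = (4*x) dx ∧ dy.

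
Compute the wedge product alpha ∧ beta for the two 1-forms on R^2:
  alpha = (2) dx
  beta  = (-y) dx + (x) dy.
alpha ∧ beta = (2*x) dx ∧ dy

Distribute the wedge, using dx_i ∧ dx_j = -dx_j ∧ dx_i and dx_i ∧ dx_i = 0. For each pair (i, j) with i < j, the coefficient of dx_i ∧ dx_j in alpha ∧ beta is (alpha_i * beta_j - alpha_j * beta_i). Collecting: alpha ∧ beta = (2*x) dx ∧ dy.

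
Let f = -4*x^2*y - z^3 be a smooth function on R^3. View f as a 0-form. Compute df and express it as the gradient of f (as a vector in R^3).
df = (-8*x*y) dx + (-4*x^2) dy + (-3*z^2) dz; grad f = (-8*x*y, -4*x^2, -3*z^2)

For a 0-form f, d f = (∂f/∂x) dx + (∂f/∂y) dy + (∂f/∂z) dz. The components of the vector representation are exactly the entries of grad f in Cartesian coordinates:
  ∂f/∂x = -8*x*y
  ∂f/∂y = -4*x^2
  ∂f/∂z = -3*z^2.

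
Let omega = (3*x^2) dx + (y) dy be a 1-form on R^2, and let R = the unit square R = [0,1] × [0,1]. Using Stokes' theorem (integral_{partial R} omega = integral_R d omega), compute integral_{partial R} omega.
integral_(partial R) omega = 0

Stokes: integral_partial_R omega = integral_R d omega with d omega = (∂Q/∂x - ∂P/∂y) dx ∧ dy.
  ∂Q/∂x = 0
  ∂P/∂y = 0
  integrand = ∂Q/∂x - ∂P/∂y = 0.
Integrating over R: integral_0^1 integral_0^1 (0) dx dy = 0.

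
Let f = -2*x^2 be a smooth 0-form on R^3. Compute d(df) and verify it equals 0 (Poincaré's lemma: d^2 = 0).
d(df) = 0

Step 1: df = sum_i (∂f/∂x_i) dx_i = (-4*x) dx + (0) dy + (0) dz.
Step 2: Apply d again. Using the 1-form formula, the coefficient of dx ∧ dy in d(df) is ∂^2 f/∂x ∂y - ∂^2 f/∂y ∂x = (0) - (0) = 0 (equality of mixed partials for smooth f).
Similarly for dx ∧ dz and dy ∧ dz — all coefficients vanish. So d(df) = 0.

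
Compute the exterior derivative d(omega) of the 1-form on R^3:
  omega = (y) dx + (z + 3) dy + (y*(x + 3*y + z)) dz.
d(omega) = (-1) dx ∧ dy + (y) dx ∧ dz + (x + 6*y + z - 1) dy ∧ dz

For a 1-form omega = sum_i f_i dx_i, the exterior derivative is
  d(omega) = sum_{i < j} (∂f_j/∂x_i - ∂f_i/∂x_j) dx_i ∧ dx_j.
  coefficient of dx ∧ dy: ∂f_2/∂x - ∂f_1/∂y = ∂(z + 3)/∂x - ∂(y)/∂y = -1
  coefficient of dx ∧ dz: ∂f_3/∂x - ∂f_1/∂z = ∂(y*(x + 3*y + z))/∂x - ∂(y)/∂z = y
  coefficient of dy ∧ dz: ∂f_3/∂y - ∂f_2/∂z = ∂(y*(x + 3*y + z))/∂y - ∂(z + 3)/∂z = x + 6*y + z - 1
Assembling: d(omega) = (-1) dx ∧ dy + (y) dx ∧ dz + (x + 6*y + z - 1) dy ∧ dz.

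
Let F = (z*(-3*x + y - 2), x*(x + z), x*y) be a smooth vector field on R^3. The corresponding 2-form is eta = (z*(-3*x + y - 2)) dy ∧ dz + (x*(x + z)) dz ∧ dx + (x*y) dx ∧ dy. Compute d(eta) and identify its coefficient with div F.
d(eta) = (-3*z) dx ∧ dy ∧ dz; div F = -3*z

For a 2-form in R^3 of the form above, applying d gives a 3-form with coefficient ∂P/∂x + ∂Q/∂y + ∂R/∂z:
  ∂P/∂x = -3*z
  ∂Q/∂y = 0
  ∂R/∂z = 0
Sum = -3*z, which is exactly div F.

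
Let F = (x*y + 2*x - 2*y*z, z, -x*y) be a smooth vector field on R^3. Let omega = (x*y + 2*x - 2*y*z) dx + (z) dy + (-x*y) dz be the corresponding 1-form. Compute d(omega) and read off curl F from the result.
d(omega) = (-x - 1) dy ∧ dz + (-y) dz ∧ dx + (-x + 2*z) dx ∧ dy; curl F = (-x - 1, -y, -x + 2*z)

d omega = sum_{i<j} (∂f_j/∂x_i - ∂f_i/∂x_j) dx_i ∧ dx_j. Under the identification (dy ∧ dz, dz ∧ dx, dx ∧ dy) ↔ (e_x, e_y, e_z), the coefficients are exactly the components of curl F. Compute:
  ∂R/∂y - ∂Q/∂z = (-x) - (1) = -x - 1
  ∂P/∂z - ∂R/∂x = (-2*y) - (-y) = -y
  ∂Q/∂x - ∂P/∂y = (0) - (x - 2*z) = -x + 2*z.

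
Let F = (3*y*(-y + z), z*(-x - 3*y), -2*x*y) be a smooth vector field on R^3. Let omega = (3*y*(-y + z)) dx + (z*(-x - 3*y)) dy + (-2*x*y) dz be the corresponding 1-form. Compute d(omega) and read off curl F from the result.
d(omega) = (-x + 3*y) dy ∧ dz + (5*y) dz ∧ dx + (6*y - 4*z) dx ∧ dy; curl F = (-x + 3*y, 5*y, 6*y - 4*z)

d omega = sum_{i<j} (∂f_j/∂x_i - ∂f_i/∂x_j) dx_i ∧ dx_j. Under the identification (dy ∧ dz, dz ∧ dx, dx ∧ dy) ↔ (e_x, e_y, e_z), the coefficients are exactly the components of curl F. Compute:
  ∂R/∂y - ∂Q/∂z = (-2*x) - (-x - 3*y) = -x + 3*y
  ∂P/∂z - ∂R/∂x = (3*y) - (-2*y) = 5*y
  ∂Q/∂x - ∂P/∂y = (-z) - (-6*y + 3*z) = 6*y - 4*z.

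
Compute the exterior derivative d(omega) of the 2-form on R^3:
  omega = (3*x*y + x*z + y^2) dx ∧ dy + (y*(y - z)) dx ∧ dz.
d(omega) = (x - 2*y + z) dx ∧ dy ∧ dz

For a 2-form omega = sum_{i<j} g_{ij} dx_i ∧ dx_j, the exterior derivative is
  d(omega) = sum_{i<j} d(g_{ij}) ∧ dx_i ∧ dx_j = sum_{i<j, k} (∂g_{ij}/∂x_k) dx_k ∧ dx_i ∧ dx_j.
Expand each term, using dx_k ∧ dx_i ∧ dx_j = sgn(permutation) dx_{(a)} ∧ dx_{(b)} ∧ dx_{(c)} with (a < b < c) sorted:
  d(3*x*y + x*z + y^2) includes (∂/∂z)(3*x*y + x*z + y^2) dz = (x) dz, which multiplied by dx ∧ dy gives (x) dx ∧ dy ∧ dz
  d(y*(y - z)) includes (∂/∂y)(y*(y - z)) dy = (2*y - z) dy, which multiplied by dx ∧ dz gives (-2*y + z) dx ∧ dy ∧ dz
Collecting like 3-forms: d(omega) = (x - 2*y + z) dx ∧ dy ∧ dz.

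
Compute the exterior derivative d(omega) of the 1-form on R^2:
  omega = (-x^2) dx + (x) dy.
d(omega) = (1) dx ∧ dy

For a 1-form omega = sum_i f_i dx_i, the exterior derivative is
  d(omega) = sum_{i < j} (∂f_j/∂x_i - ∂f_i/∂x_j) dx_i ∧ dx_j.
  coefficient of dx ∧ dy: ∂f_2/∂x - ∂f_1/∂y = ∂(x)/∂x - ∂(-x^2)/∂y = 1
Assembling: d(omega) = (1) dx ∧ dy.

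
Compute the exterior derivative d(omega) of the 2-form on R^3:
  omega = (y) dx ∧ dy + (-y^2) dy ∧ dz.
d(omega) = 0

For a 2-form omega = sum_{i<j} g_{ij} dx_i ∧ dx_j, the exterior derivative is
  d(omega) = sum_{i<j} d(g_{ij}) ∧ dx_i ∧ dx_j = sum_{i<j, k} (∂g_{ij}/∂x_k) dx_k ∧ dx_i ∧ dx_j.
Expand each term, using dx_k ∧ dx_i ∧ dx_j = sgn(permutation) dx_{(a)} ∧ dx_{(b)} ∧ dx_{(c)} with (a < b < c) sorted:

Collecting like 3-forms: d(omega) = 0.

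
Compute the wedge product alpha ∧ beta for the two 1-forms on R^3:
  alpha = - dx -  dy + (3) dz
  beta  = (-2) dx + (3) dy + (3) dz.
alpha ∧ beta = (-5) dx ∧ dy + (3) dx ∧ dz + (-12) dy ∧ dz

Distribute the wedge, using dx_i ∧ dx_j = -dx_j ∧ dx_i and dx_i ∧ dx_i = 0. For each pair (i, j) with i < j, the coefficient of dx_i ∧ dx_j in alpha ∧ beta is (alpha_i * beta_j - alpha_j * beta_i). Collecting: alpha ∧ beta = (-5) dx ∧ dy + (3) dx ∧ dz + (-12) dy ∧ dz.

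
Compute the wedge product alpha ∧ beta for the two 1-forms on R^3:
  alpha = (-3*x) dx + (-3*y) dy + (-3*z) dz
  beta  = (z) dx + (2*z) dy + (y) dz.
alpha ∧ beta = (3*z*(-2*x + y)) dx ∧ dy + (-3*x*y + 3*z^2) dx ∧ dz + (-3*y^2 + 6*z^2) dy ∧ dz

Distribute the wedge, using dx_i ∧ dx_j = -dx_j ∧ dx_i and dx_i ∧ dx_i = 0. For each pair (i, j) with i < j, the coefficient of dx_i ∧ dx_j in alpha ∧ beta is (alpha_i * beta_j - alpha_j * beta_i). Collecting: alpha ∧ beta = (3*z*(-2*x + y)) dx ∧ dy + (-3*x*y + 3*z^2) dx ∧ dz + (-3*y^2 + 6*z^2) dy ∧ dz.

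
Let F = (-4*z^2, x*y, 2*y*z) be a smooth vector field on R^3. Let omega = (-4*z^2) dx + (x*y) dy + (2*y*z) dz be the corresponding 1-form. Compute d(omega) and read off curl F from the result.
d(omega) = (2*z) dy ∧ dz + (-8*z) dz ∧ dx + (y) dx ∧ dy; curl F = (2*z, -8*z, y)

d omega = sum_{i<j} (∂f_j/∂x_i - ∂f_i/∂x_j) dx_i ∧ dx_j. Under the identification (dy ∧ dz, dz ∧ dx, dx ∧ dy) ↔ (e_x, e_y, e_z), the coefficients are exactly the components of curl F. Compute:
  ∂R/∂y - ∂Q/∂z = (2*z) - (0) = 2*z
  ∂P/∂z - ∂R/∂x = (-8*z) - (0) = -8*z
  ∂Q/∂x - ∂P/∂y = (y) - (0) = y.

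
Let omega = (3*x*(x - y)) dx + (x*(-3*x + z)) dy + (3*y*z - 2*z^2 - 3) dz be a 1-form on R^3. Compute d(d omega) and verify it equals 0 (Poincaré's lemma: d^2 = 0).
d(d omega) = 0

Step 1: d omega = sum_{i<j} (∂f_j/∂x_i - ∂f_i/∂x_j) dx_i ∧ dx_j:
  coeff of dx ∧ dy: -3*x + z
  coeff of dx ∧ dz: 0
  coeff of dy ∧ dz: -x + 3*z
Step 2: Apply d again to each 2-form coefficient. The only possible 3-form in R^3 is dx ∧ dy ∧ dz, with coefficient
  ∂(coeff of dy∧dz)/∂x - ∂(coeff of dx∧dz)/∂y + ∂(coeff of dx∧dy)/∂z
  = ∂/∂x (-x + 3*z) - ∂/∂y (0) + ∂/∂z (-3*x + z).
Each of these terms simplifies to sums of mixed partials that cancel in pairs. The result is 0 (by equality of mixed partials for smooth functions — Schwarz / Clairaut).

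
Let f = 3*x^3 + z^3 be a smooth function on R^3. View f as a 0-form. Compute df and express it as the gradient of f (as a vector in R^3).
df = (9*x^2) dx + (0) dy + (3*z^2) dz; grad f = (9*x^2, 0, 3*z^2)

For a 0-form f, d f = (∂f/∂x) dx + (∂f/∂y) dy + (∂f/∂z) dz. The components of the vector representation are exactly the entries of grad f in Cartesian coordinates:
  ∂f/∂x = 9*x^2
  ∂f/∂y = 0
  ∂f/∂z = 3*z^2.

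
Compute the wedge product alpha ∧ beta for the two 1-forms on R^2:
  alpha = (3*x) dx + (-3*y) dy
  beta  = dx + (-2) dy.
alpha ∧ beta = (-6*x + 3*y) dx ∧ dy

Distribute the wedge, using dx_i ∧ dx_j = -dx_j ∧ dx_i and dx_i ∧ dx_i = 0. For each pair (i, j) with i < j, the coefficient of dx_i ∧ dx_j in alpha ∧ beta is (alpha_i * beta_j - alpha_j * beta_i). Collecting: alpha ∧ beta = (-6*x + 3*y) dx ∧ dy.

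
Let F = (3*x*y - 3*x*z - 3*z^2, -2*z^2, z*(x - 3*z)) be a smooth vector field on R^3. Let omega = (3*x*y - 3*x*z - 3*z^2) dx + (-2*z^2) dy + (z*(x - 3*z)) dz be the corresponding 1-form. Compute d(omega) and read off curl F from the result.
d(omega) = (4*z) dy ∧ dz + (-3*x - 7*z) dz ∧ dx + (-3*x) dx ∧ dy; curl F = (4*z, -3*x - 7*z, -3*x)

d omega = sum_{i<j} (∂f_j/∂x_i - ∂f_i/∂x_j) dx_i ∧ dx_j. Under the identification (dy ∧ dz, dz ∧ dx, dx ∧ dy) ↔ (e_x, e_y, e_z), the coefficients are exactly the components of curl F. Compute:
  ∂R/∂y - ∂Q/∂z = (0) - (-4*z) = 4*z
  ∂P/∂z - ∂R/∂x = (-3*x - 6*z) - (z) = -3*x - 7*z
  ∂Q/∂x - ∂P/∂y = (0) - (3*x) = -3*x.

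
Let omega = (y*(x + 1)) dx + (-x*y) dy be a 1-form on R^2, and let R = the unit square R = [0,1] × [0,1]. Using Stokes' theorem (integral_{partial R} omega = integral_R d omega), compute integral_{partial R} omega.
integral_(partial R) omega = -2

Stokes: integral_partial_R omega = integral_R d omega with d omega = (∂Q/∂x - ∂P/∂y) dx ∧ dy.
  ∂Q/∂x = -y
  ∂P/∂y = x + 1
  integrand = ∂Q/∂x - ∂P/∂y = -x - y - 1.
Integrating over R: integral_0^1 integral_0^1 (-x - y - 1) dx dy = -2.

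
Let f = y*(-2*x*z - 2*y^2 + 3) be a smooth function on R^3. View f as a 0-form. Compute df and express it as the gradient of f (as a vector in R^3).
df = (-2*y*z) dx + (-2*x*z - 6*y^2 + 3) dy + (-2*x*y) dz; grad f = (-2*y*z, -2*x*z - 6*y^2 + 3, -2*x*y)

For a 0-form f, d f = (∂f/∂x) dx + (∂f/∂y) dy + (∂f/∂z) dz. The components of the vector representation are exactly the entries of grad f in Cartesian coordinates:
  ∂f/∂x = -2*y*z
  ∂f/∂y = -2*x*z - 6*y^2 + 3
  ∂f/∂z = -2*x*y.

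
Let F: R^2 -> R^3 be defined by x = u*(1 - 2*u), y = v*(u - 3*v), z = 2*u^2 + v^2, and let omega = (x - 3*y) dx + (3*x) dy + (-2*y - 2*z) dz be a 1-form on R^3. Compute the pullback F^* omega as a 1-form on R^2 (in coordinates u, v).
F^* omega = (-8*u^3 - 2*u^2*v - 6*u^2 - 20*u*v^2 + u + 9*v^2) du + (-6*u^3 + 28*u^2*v + 3*u^2 - 4*u*v^2 - 18*u*v + 8*v^3) dv

Using F^*(f dg) = (f ∘ F) d(g ∘ F), substitute each coordinate x_i by F_i(u, v) in f_i, and replace dx_i by d F_i = (∂F_i/∂u) du + (∂F_i/∂v) dv.
  For the x component: f_1(F) = -2*u^2 - 3*u*v + u + 9*v^2; d F_1 = (1 - 4*u) du + (0) dv
  For the y component: f_2(F) = 3*u*(1 - 2*u); d F_2 = (v) du + (u - 6*v) dv
  For the z component: f_3(F) = -4*u^2 - 2*u*v + 4*v^2; d F_3 = (4*u) du + (2*v) dv
Combining and collecting du, dv coefficients:
  coeff of du: -8*u^3 - 2*u^2*v - 6*u^2 - 20*u*v^2 + u + 9*v^2
  coeff of dv: -6*u^3 + 28*u^2*v + 3*u^2 - 4*u*v^2 - 18*u*v + 8*v^3
F^* omega = (-8*u^3 - 2*u^2*v - 6*u^2 - 20*u*v^2 + u + 9*v^2) du + (-6*u^3 + 28*u^2*v + 3*u^2 - 4*u*v^2 - 18*u*v + 8*v^3) dv.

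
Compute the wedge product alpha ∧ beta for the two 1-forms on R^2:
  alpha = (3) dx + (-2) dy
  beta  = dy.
alpha ∧ beta = (3) dx ∧ dy

Distribute the wedge, using dx_i ∧ dx_j = -dx_j ∧ dx_i and dx_i ∧ dx_i = 0. For each pair (i, j) with i < j, the coefficient of dx_i ∧ dx_j in alpha ∧ beta is (alpha_i * beta_j - alpha_j * beta_i). Collecting: alpha ∧ beta = (3) dx ∧ dy.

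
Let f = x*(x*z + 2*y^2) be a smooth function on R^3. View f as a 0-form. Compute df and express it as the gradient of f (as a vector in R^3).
df = (2*x*z + 2*y^2) dx + (4*x*y) dy + (x^2) dz; grad f = (2*x*z + 2*y^2, 4*x*y, x^2)

For a 0-form f, d f = (∂f/∂x) dx + (∂f/∂y) dy + (∂f/∂z) dz. The components of the vector representation are exactly the entries of grad f in Cartesian coordinates:
  ∂f/∂x = 2*x*z + 2*y^2
  ∂f/∂y = 4*x*y
  ∂f/∂z = x^2.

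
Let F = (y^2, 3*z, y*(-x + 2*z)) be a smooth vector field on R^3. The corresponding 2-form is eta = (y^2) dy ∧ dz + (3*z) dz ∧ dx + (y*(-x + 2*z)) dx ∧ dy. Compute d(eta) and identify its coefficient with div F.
d(eta) = (2*y) dx ∧ dy ∧ dz; div F = 2*y

For a 2-form in R^3 of the form above, applying d gives a 3-form with coefficient ∂P/∂x + ∂Q/∂y + ∂R/∂z:
  ∂P/∂x = 0
  ∂Q/∂y = 0
  ∂R/∂z = 2*y
Sum = 2*y, which is exactly div F.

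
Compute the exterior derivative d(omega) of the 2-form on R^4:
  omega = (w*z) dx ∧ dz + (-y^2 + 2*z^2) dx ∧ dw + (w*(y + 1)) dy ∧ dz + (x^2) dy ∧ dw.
d(omega) = (-3*z) dx ∧ dz ∧ dw + (2*x + 2*y) dx ∧ dy ∧ dw + (y + 1) dy ∧ dz ∧ dw

For a 2-form omega = sum_{i<j} g_{ij} dx_i ∧ dx_j, the exterior derivative is
  d(omega) = sum_{i<j} d(g_{ij}) ∧ dx_i ∧ dx_j = sum_{i<j, k} (∂g_{ij}/∂x_k) dx_k ∧ dx_i ∧ dx_j.
Expand each term, using dx_k ∧ dx_i ∧ dx_j = sgn(permutation) dx_{(a)} ∧ dx_{(b)} ∧ dx_{(c)} with (a < b < c) sorted:
  d(w*z) includes (∂/∂w)(w*z) dw = (z) dw, which multiplied by dx ∧ dz gives (z) dx ∧ dz ∧ dw
  d(-y^2 + 2*z^2) includes (∂/∂y)(-y^2 + 2*z^2) dy = (-2*y) dy, which multiplied by dx ∧ dw gives (2*y) dx ∧ dy ∧ dw
  d(-y^2 + 2*z^2) includes (∂/∂z)(-y^2 + 2*z^2) dz = (4*z) dz, which multiplied by dx ∧ dw gives (-4*z) dx ∧ dz ∧ dw
  d(w*(y + 1)) includes (∂/∂w)(w*(y + 1)) dw = (y + 1) dw, which multiplied by dy ∧ dz gives (y + 1) dy ∧ dz ∧ dw
  d(x^2) includes (∂/∂x)(x^2) dx = (2*x) dx, which multiplied by dy ∧ dw gives (2*x) dx ∧ dy ∧ dw
Collecting like 3-forms: d(omega) = (-3*z) dx ∧ dz ∧ dw + (2*x + 2*y) dx ∧ dy ∧ dw + (y + 1) dy ∧ dz ∧ dw.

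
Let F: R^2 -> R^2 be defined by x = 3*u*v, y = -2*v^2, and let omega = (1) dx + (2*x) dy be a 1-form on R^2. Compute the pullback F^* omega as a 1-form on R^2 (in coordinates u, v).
F^* omega = (3*v) du + (3*u*(1 - 8*v^2)) dv

Using F^*(f dg) = (f ∘ F) d(g ∘ F), substitute each coordinate x_i by F_i(u, v) in f_i, and replace dx_i by d F_i = (∂F_i/∂u) du + (∂F_i/∂v) dv.
  For the x component: f_1(F) = 1; d F_1 = (3*v) du + (3*u) dv
  For the y component: f_2(F) = 6*u*v; d F_2 = (0) du + (-4*v) dv
Combining and collecting du, dv coefficients:
  coeff of du: 3*v
  coeff of dv: 3*u*(1 - 8*v^2)
F^* omega = (3*v) du + (3*u*(1 - 8*v^2)) dv.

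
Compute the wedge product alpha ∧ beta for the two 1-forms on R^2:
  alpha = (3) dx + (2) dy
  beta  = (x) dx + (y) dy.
alpha ∧ beta = (-2*x + 3*y) dx ∧ dy

Distribute the wedge, using dx_i ∧ dx_j = -dx_j ∧ dx_i and dx_i ∧ dx_i = 0. For each pair (i, j) with i < j, the coefficient of dx_i ∧ dx_j in alpha ∧ beta is (alpha_i * beta_j - alpha_j * beta_i). Collecting: alpha ∧ beta = (-2*x + 3*y) dx ∧ dy.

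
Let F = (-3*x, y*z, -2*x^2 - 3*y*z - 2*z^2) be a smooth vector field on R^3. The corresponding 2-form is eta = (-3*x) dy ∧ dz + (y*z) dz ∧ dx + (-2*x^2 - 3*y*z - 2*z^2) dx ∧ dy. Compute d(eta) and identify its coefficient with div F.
d(eta) = (-3*y - 3*z - 3) dx ∧ dy ∧ dz; div F = -3*y - 3*z - 3

For a 2-form in R^3 of the form above, applying d gives a 3-form with coefficient ∂P/∂x + ∂Q/∂y + ∂R/∂z:
  ∂P/∂x = -3
  ∂Q/∂y = z
  ∂R/∂z = -3*y - 4*z
Sum = -3*y - 3*z - 3, which is exactly div F.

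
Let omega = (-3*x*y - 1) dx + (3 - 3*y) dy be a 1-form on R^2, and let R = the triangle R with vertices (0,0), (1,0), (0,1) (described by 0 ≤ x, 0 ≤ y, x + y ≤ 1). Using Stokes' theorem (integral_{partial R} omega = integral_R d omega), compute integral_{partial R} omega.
integral_(partial R) omega = 1/2

Stokes: integral_partial_R omega = integral_R d omega with d omega = (∂Q/∂x - ∂P/∂y) dx ∧ dy.
  ∂Q/∂x = 0
  ∂P/∂y = -3*x
  integrand = ∂Q/∂x - ∂P/∂y = 3*x.
Integrating over R: integral_0^1 integral_0^{1-x} (3*x) dy dx = 1/2.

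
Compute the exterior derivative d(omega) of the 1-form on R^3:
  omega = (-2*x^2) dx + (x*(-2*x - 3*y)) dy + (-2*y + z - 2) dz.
d(omega) = (-4*x - 3*y) dx ∧ dy + (-2) dy ∧ dz

For a 1-form omega = sum_i f_i dx_i, the exterior derivative is
  d(omega) = sum_{i < j} (∂f_j/∂x_i - ∂f_i/∂x_j) dx_i ∧ dx_j.
  coefficient of dx ∧ dy: ∂f_2/∂x - ∂f_1/∂y = ∂(x*(-2*x - 3*y))/∂x - ∂(-2*x^2)/∂y = -4*x - 3*y
  coefficient of dy ∧ dz: ∂f_3/∂y - ∂f_2/∂z = ∂(-2*y + z - 2)/∂y - ∂(x*(-2*x - 3*y))/∂z = -2
Assembling: d(omega) = (-4*x - 3*y) dx ∧ dy + (-2) dy ∧ dz.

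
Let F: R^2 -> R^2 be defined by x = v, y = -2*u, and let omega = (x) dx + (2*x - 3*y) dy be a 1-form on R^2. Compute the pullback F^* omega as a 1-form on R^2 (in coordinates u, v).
F^* omega = (-12*u - 4*v) du + (v) dv

Using F^*(f dg) = (f ∘ F) d(g ∘ F), substitute each coordinate x_i by F_i(u, v) in f_i, and replace dx_i by d F_i = (∂F_i/∂u) du + (∂F_i/∂v) dv.
  For the x component: f_1(F) = v; d F_1 = (0) du + (1) dv
  For the y component: f_2(F) = 6*u + 2*v; d F_2 = (-2) du + (0) dv
Combining and collecting du, dv coefficients:
  coeff of du: -12*u - 4*v
  coeff of dv: v
F^* omega = (-12*u - 4*v) du + (v) dv.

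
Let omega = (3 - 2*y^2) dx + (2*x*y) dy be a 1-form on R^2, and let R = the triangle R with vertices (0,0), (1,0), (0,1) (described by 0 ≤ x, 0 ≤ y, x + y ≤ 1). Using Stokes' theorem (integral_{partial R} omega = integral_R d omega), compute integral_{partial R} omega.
integral_(partial R) omega = 1

Stokes: integral_partial_R omega = integral_R d omega with d omega = (∂Q/∂x - ∂P/∂y) dx ∧ dy.
  ∂Q/∂x = 2*y
  ∂P/∂y = -4*y
  integrand = ∂Q/∂x - ∂P/∂y = 6*y.
Integrating over R: integral_0^1 integral_0^{1-x} (6*y) dy dx = 1.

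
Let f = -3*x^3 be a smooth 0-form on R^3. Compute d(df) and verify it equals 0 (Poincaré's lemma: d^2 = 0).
d(df) = 0

Step 1: df = sum_i (∂f/∂x_i) dx_i = (-9*x^2) dx + (0) dy + (0) dz.
Step 2: Apply d again. Using the 1-form formula, the coefficient of dx ∧ dy in d(df) is ∂^2 f/∂x ∂y - ∂^2 f/∂y ∂x = (0) - (0) = 0 (equality of mixed partials for smooth f).
Similarly for dx ∧ dz and dy ∧ dz — all coefficients vanish. So d(df) = 0.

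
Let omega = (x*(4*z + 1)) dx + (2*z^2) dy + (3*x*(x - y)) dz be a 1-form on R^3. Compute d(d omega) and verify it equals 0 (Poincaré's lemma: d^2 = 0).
d(d omega) = 0

Step 1: d omega = sum_{i<j} (∂f_j/∂x_i - ∂f_i/∂x_j) dx_i ∧ dx_j:
  coeff of dx ∧ dy: 0
  coeff of dx ∧ dz: 2*x - 3*y
  coeff of dy ∧ dz: -3*x - 4*z
Step 2: Apply d again to each 2-form coefficient. The only possible 3-form in R^3 is dx ∧ dy ∧ dz, with coefficient
  ∂(coeff of dy∧dz)/∂x - ∂(coeff of dx∧dz)/∂y + ∂(coeff of dx∧dy)/∂z
  = ∂/∂x (-3*x - 4*z) - ∂/∂y (2*x - 3*y) + ∂/∂z (0).
Each of these terms simplifies to sums of mixed partials that cancel in pairs. The result is 0 (by equality of mixed partials for smooth functions — Schwarz / Clairaut).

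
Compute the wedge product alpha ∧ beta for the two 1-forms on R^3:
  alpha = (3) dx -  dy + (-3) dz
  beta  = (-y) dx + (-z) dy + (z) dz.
alpha ∧ beta = (-y - 3*z) dx ∧ dy + (-3*y + 3*z) dx ∧ dz + (-4*z) dy ∧ dz

Distribute the wedge, using dx_i ∧ dx_j = -dx_j ∧ dx_i and dx_i ∧ dx_i = 0. For each pair (i, j) with i < j, the coefficient of dx_i ∧ dx_j in alpha ∧ beta is (alpha_i * beta_j - alpha_j * beta_i). Collecting: alpha ∧ beta = (-y - 3*z) dx ∧ dy + (-3*y + 3*z) dx ∧ dz + (-4*z) dy ∧ dz.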